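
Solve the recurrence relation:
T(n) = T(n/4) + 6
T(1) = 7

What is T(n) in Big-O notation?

Each step divides n by 4 and adds 6. After log_4(n) steps we reach T(1)=7. So T(n) = 6·log_4(n) + 7 = O(log n).

Answer: O(log n)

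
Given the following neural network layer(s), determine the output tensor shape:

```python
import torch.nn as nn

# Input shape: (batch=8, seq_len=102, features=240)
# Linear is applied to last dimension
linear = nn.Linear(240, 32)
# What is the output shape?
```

Input: (8, 102, 240) -> Output: (8, 102, 32)

Answer: (8, 102, 32)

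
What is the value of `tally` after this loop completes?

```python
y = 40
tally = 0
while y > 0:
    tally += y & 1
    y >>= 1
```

Count set bits in 40 (binary: 0b101000)
`tally` takes the values: 0 → 1 → 2

Answer: 2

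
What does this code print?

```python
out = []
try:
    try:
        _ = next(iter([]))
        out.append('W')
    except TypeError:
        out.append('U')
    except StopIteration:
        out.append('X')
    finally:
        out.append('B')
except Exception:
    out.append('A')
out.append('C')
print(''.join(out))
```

Execution trace: 'X' (inner except StopIteration) → 'B' (inner finally) → 'C' (after the try/except). Output: XBC

Answer: XBC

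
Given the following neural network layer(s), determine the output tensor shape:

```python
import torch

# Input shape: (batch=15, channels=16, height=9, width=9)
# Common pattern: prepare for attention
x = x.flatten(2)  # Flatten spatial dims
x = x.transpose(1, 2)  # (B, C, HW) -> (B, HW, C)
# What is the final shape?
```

Input: (15, 16, 9, 9) -> after flatten(2): (15, 16, 81) -> Output: (15, 81, 16)

Answer: (15, 81, 16)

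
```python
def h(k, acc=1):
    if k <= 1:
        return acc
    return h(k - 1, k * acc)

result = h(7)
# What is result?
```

Accumulator trace (n, acc): (7, 1) -> (6, 7) -> (5, 42) -> (4, 210) -> (3, 840) -> (2, 2520) -> (1, 5040) -> return 5040

Answer: 5040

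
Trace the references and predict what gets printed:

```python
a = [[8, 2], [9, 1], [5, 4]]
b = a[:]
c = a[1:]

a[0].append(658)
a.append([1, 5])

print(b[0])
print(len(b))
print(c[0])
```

Key concept: slice with nested mutation.
Step by step:
`a = [[8, 2], [9, 1], [5, 4]]` → a = [[8, 2], [9, 1], [5, 4]]
`b = a[:]` → b = [[8, 2], [9, 1], [5, 4]]
`c = a[1:]` → c = [[9, 1], [5, 4]]
`a[0].append(658)` → a = [[8, 2, 658], [9, 1], [5, 4]]; b = [[8, 2, 658], [9, 1], [5, 4]]
`a.append([1, 5])` → a = [[8, 2, 658], [9, 1], [5, 4], [1, 5]]
`print(b[0])` → prints [8, 2, 658]
`print(len(b))` → prints 3
`print(c[0])` → prints [9, 1]

Answer:
[8, 2, 658]
3
[9, 1]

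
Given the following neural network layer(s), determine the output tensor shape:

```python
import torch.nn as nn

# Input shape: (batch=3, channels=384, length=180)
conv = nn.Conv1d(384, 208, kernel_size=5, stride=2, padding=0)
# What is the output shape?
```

Input: (3, 384, 180) -> Output: (3, 208, 88)

Answer: (3, 208, 88)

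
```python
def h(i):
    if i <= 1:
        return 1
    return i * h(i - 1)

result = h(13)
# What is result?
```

h(13) = 13 * 12 * 11 * 10 * 9 * 8 * 7 * 6 * 5 * 4 * 3 * 2 * 1 = 6227020800

Answer: 6227020800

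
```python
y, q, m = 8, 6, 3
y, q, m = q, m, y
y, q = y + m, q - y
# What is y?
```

Trace:
`y, q, m = 8, 6, 3` → y = 8; q = 6; m = 3
`y, q, m = q, m, y` → y = 6; q = 3; m = 8
`y, q = y + m, q - y` → y = 14; q = -3
So y = 14

Answer: 14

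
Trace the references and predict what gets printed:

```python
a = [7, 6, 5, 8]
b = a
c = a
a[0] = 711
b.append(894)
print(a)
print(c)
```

Key concept: multiple aliases.
Step by step:
`a = [7, 6, 5, 8]` → a = [7, 6, 5, 8]
`b = a` → b = [7, 6, 5, 8] (same object as a)
`c = a` → c = [7, 6, 5, 8] (same object as a, b)
`a[0] = 711` → a = [711, 6, 5, 8] (same object as b, c); b = [711, 6, 5, 8] (same object as a, c); c = [711, 6, 5, 8] (same object as a, b)
`b.append(894)` → a = [711, 6, 5, 8, 894] (same object as b, c); b = [711, 6, 5, 8, 894] (same object as a, c); c = [711, 6, 5, 8, 894] (same object as a, b)
`print(a)` → prints [711, 6, 5, 8, 894]
`print(c)` → prints [711, 6, 5, 8, 894]

Answer:
[711, 6, 5, 8, 894]
[711, 6, 5, 8, 894]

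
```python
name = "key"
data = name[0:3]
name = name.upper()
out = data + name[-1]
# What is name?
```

Trace:
`name = "key"` → name = 'key'
`data = name[0:3]` → data = 'key'
`name = name.upper()` → name = 'KEY'
`out = data + name[-1]` → out = 'keyY'
So name = 'KEY'

Answer: 'KEY'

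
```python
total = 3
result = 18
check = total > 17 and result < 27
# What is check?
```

Trace:
`total = 3` → total = 3
`result = 18` → result = 18
`check = total > 17 and result < 27` → check = False
So check = False

Answer: False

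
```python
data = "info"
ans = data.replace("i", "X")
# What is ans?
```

Trace:
`data = "info"` → data = 'info'
`ans = data.replace("i", "X")` → ans = 'Xnfo'
So ans = 'Xnfo'

Answer: 'Xnfo'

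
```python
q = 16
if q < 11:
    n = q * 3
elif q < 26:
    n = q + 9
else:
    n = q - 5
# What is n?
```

Trace:
`q = 16` → q = 16
`if q < 11: ...` → q < 11 is False, q < 26 is True → n = 25
So n = 25

Answer: 25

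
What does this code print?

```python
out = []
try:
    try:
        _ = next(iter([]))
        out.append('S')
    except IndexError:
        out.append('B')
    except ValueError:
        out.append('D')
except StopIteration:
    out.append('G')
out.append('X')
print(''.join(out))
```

Execution trace: 'G' (outer except StopIteration) → 'X' (after the try/except). Output: GX

Answer: GX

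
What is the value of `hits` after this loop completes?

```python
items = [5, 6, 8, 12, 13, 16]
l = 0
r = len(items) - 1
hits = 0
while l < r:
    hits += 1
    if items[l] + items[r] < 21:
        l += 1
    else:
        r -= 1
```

Steps to find pair summing to 21
`hits` takes the values: 0 → 1 → 2 → 3 → 4 → 5

Answer: 5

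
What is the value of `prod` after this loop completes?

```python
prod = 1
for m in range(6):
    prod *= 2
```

2^6 = 64
`prod` takes the values: 1 → 2 → 4 → 8 → 16 → 32 → 64

Answer: 64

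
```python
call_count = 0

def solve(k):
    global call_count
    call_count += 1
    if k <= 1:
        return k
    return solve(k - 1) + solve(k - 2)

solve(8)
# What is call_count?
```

Calls(k) = 1 + Calls(k-1) + Calls(k-2); Calls(0)=Calls(1)=1. For k=8 this gives 67.

Answer: 67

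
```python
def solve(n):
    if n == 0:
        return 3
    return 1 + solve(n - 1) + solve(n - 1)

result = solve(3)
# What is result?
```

solve(n) = 1 + 2·solve(n-1), solve(0)=3. Closed form: (3+1)·2^3 - 1 = 31.

Answer: 31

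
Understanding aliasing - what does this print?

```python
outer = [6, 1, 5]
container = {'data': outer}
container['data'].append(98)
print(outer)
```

Key concept: dict holds reference to list.
Step by step:
`outer = [6, 1, 5]` → outer = [6, 1, 5]
`container = {'data': outer}` → container = {'data': [6, 1, 5]}
`container['data'].append(98)` → outer = [6, 1, 5, 98]; container = {'data': [6, 1, 5, 98]}
`print(outer)` → prints [6, 1, 5, 98]

Answer: [6, 1, 5, 98]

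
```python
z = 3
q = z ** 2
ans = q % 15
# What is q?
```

Trace:
`z = 3` → z = 3
`q = z ** 2` → q = 9
`ans = q % 15` → ans = 9
So q = 9

Answer: 9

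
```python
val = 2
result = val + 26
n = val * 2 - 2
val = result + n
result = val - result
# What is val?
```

Trace:
`val = 2` → val = 2
`result = val + 26` → result = 28
`n = val * 2 - 2` → n = 2
`val = result + n` → val = 30
`result = val - result` → result = 2
So val = 30

Answer: 30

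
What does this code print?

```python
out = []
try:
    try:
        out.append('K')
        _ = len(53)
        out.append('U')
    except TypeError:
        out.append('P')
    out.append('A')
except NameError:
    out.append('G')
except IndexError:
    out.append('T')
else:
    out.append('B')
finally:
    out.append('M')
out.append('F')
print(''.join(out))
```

Execution trace: 'K' (inner try body) → 'P' (inner except TypeError) → 'A' (try body, no exception) → 'B' (else) → 'M' (finally) → 'F' (after the try/except). Output: KPABMF

Answer: KPABMF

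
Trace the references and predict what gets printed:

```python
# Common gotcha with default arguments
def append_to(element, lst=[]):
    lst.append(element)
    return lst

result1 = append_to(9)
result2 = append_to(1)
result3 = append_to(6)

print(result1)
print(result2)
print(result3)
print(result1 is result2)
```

Key concept: mutable default argument gotcha.
Step by step:
`result1 = append_to(9)` → result1 = [9]
`result2 = append_to(1)` → result1 = [9, 1] (same object as result2); result2 = [9, 1] (same object as result1)
`result3 = append_to(6)` → result1 = [9, 1, 6] (same object as result2, result3); result2 = [9, 1, 6] (same object as result1, result3); result3 = [9, 1, 6] (same object as result1, result2)
`print(result1)` → prints [9, 1, 6]
`print(result2)` → prints [9, 1, 6]
`print(result3)` → prints [9, 1, 6]
`print(result1 is result2)` → prints True

Answer:
[9, 1, 6]
[9, 1, 6]
[9, 1, 6]
True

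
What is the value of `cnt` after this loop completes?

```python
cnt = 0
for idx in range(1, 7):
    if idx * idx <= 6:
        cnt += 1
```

Count numbers where idx² ≤ 6
`cnt` takes the values: 0 → 1 → 2

Answer: 2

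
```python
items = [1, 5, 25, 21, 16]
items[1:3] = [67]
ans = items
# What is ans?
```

Trace:
`items = [1, 5, 25, 21, 16]` → items = [1, 5, 25, 21, 16]
`items[1:3] = [67]` → items = [1, 67, 21, 16]
`ans = items` → ans = [1, 67, 21, 16]
So ans = [1, 67, 21, 16]

Answer: [1, 67, 21, 16]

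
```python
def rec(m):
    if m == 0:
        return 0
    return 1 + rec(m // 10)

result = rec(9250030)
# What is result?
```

Count of digits of 9250030: 7

Answer: 7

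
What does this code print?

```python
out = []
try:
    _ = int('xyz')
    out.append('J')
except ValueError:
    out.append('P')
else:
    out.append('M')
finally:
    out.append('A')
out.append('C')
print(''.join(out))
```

Execution trace: 'P' (except ValueError) → 'A' (finally) → 'C' (after the try/except). Output: PAC

Answer: PAC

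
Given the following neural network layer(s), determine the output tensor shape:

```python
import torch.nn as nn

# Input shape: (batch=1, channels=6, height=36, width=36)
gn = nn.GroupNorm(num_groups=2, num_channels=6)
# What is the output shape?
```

Input: (1, 6, 36, 36) -> Output: (1, 6, 36, 36)

Answer: (1, 6, 36, 36)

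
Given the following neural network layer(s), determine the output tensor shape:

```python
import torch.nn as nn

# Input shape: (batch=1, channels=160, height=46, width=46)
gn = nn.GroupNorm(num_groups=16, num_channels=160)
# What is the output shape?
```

Input: (1, 160, 46, 46) -> Output: (1, 160, 46, 46)

Answer: (1, 160, 46, 46)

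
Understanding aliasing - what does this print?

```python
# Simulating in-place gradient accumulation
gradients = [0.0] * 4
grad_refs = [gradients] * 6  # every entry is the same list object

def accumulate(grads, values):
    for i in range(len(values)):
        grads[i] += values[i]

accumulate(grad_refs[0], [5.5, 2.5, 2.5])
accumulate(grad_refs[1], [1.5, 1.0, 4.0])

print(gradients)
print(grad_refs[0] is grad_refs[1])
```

Key concept: gradient accumulation aliasing.
Step by step:
`gradients = [0.0] * 4` → gradients = [0.0, 0.0, 0.0, 0.0]
`grad_refs = [gradients] * 6` → grad_refs = [[0.0, 0.0, 0.0, 0.0], [0.0, 0.0, 0.0, 0.0], [0.0, 0.0, 0.0, 0.0], [0.0, 0.0, 0.0, 0.0], [0.0, 0.0, 0.0, 0.0], [0.0, 0.0, 0.0, 0.0]]
`accumulate(grad_refs[0], [5.5, 2.5, 2.5])` → gradients = [5.5, 2.5, 2.5, 0.0]; grad_refs = [[5.5, 2.5, 2.5, 0.0], [5.5, 2.5, 2.5, 0.0], [5.5, 2.5, 2.5, 0.0], [5.5, 2.5, 2.5, 0.0], [5.5, 2.5, 2.5, 0.0], [5.5, 2.5, 2.5, 0.0]]
`accumulate(grad_refs[1], [1.5, 1.0, 4.0])` → gradients = [7.0, 3.5, 6.5, 0.0]; grad_refs = [[7.0, 3.5, 6.5, 0.0], [7.0, 3.5, 6.5, 0.0], [7.0, 3.5, 6.5, 0.0], [7.0, 3.5, 6.5, 0.0], [7.0, 3.5, 6.5, 0.0], [7.0, 3.5, 6.5, 0.0]]
`print(gradients)` → prints [7.0, 3.5, 6.5, 0.0]
`print(grad_refs[0] is grad_refs[1])` → prints True

Answer:
[7.0, 3.5, 6.5, 0.0]
True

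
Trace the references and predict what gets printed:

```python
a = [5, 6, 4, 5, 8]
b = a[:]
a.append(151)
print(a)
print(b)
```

Key concept: slice [:] creates copy.
Step by step:
`a = [5, 6, 4, 5, 8]` → a = [5, 6, 4, 5, 8]
`b = a[:]` → b = [5, 6, 4, 5, 8]
`a.append(151)` → a = [5, 6, 4, 5, 8, 151]
`print(a)` → prints [5, 6, 4, 5, 8, 151]
`print(b)` → prints [5, 6, 4, 5, 8]

Answer:
[5, 6, 4, 5, 8, 151]
[5, 6, 4, 5, 8]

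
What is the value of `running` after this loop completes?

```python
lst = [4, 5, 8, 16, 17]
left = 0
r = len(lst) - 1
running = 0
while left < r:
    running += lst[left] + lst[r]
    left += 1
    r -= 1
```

Sum of pairs from ends
`running` takes the values: 0 → 21 → 42

Answer: 42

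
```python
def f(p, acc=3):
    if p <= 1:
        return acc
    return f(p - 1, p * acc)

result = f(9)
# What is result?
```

Accumulator trace (n, acc): (9, 3) -> (8, 27) -> (7, 216) -> (6, 1512) -> (5, 9072) -> (4, 45360) -> (3, 181440) -> (2, 544320) -> (1, 1088640) -> return 1088640

Answer: 1088640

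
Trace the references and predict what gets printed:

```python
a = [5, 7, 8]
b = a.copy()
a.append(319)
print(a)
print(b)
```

Key concept: list.copy() creates independent copy.
Step by step:
`a = [5, 7, 8]` → a = [5, 7, 8]
`b = a.copy()` → b = [5, 7, 8]
`a.append(319)` → a = [5, 7, 8, 319]
`print(a)` → prints [5, 7, 8, 319]
`print(b)` → prints [5, 7, 8]

Answer:
[5, 7, 8, 319]
[5, 7, 8]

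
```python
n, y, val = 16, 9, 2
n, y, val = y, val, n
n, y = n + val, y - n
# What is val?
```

Trace:
`n, y, val = 16, 9, 2` → n = 16; y = 9; val = 2
`n, y, val = y, val, n` → n = 9; y = 2; val = 16
`n, y = n + val, y - n` → n = 25; y = -7
So val = 16

Answer: 16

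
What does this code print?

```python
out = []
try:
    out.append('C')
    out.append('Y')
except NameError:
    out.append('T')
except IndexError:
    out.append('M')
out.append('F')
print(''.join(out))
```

Execution trace: 'C' (try body) → 'Y' (try body, no exception) → 'F' (after the try/except). Output: CYF

Answer: CYF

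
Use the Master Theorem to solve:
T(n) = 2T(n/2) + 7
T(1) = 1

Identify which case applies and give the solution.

a=2, b=2, f(n)=7. log_2(2) = 1. Since c=0 < 1, Case 1 applies: T(n) = Θ(n^log_b(a)) = O(n).

Answer: O(n) - Case 1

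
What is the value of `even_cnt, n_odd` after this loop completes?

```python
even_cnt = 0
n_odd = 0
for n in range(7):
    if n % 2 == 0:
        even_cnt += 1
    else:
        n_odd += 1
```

Count evens and odds in range(7)
`even_cnt, n_odd` takes the values: (0, 0) → (1, 0) → (1, 1) → (2, 1) → (2, 2) → (3, 2) → (3, 3) → (4, 3)

Answer: 4, 3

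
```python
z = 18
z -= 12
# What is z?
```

Trace:
`z = 18` → z = 18
`z -= 12` → z = 6
So z = 6

Answer: 6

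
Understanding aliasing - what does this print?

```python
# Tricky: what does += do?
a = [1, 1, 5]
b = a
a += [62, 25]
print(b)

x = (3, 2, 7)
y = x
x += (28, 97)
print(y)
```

Key concept: += behavior differs for mutable vs immutable.
Step by step:
`a = [1, 1, 5]` → a = [1, 1, 5]
`b = a` → b = [1, 1, 5] (same object as a)
`a += [62, 25]` → a = [1, 1, 5, 62, 25] (same object as b); b = [1, 1, 5, 62, 25] (same object as a)
`print(b)` → prints [1, 1, 5, 62, 25]
`x = (3, 2, 7)` → x = (3, 2, 7)
`y = x` → y = (3, 2, 7)
`x += (28, 97)` → x = (3, 2, 7, 28, 97)
`print(y)` → prints (3, 2, 7)

Answer:
[1, 1, 5, 62, 25]
(3, 2, 7)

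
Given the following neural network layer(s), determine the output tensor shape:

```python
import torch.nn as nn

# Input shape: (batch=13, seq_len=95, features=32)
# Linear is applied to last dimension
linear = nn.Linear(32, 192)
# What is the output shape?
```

Input: (13, 95, 32) -> Output: (13, 95, 192)

Answer: (13, 95, 192)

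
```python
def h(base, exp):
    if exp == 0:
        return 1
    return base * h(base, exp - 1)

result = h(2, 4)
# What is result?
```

h(2, 4) = 2 * 2 * 2 * 2 = 16

Answer: 16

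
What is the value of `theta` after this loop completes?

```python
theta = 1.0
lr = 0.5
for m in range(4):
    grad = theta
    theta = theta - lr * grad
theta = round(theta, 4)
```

Gradient descent: w = 1.0 * (1 - 0.5)^4
`theta` takes the values: 1.0 → 0.5 → 0.25 → 0.125 → 0.0625

Answer: 0.0625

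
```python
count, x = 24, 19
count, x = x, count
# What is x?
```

Trace:
`count, x = 24, 19` → count = 24; x = 19
`count, x = x, count` → count = 19; x = 24
So x = 24

Answer: 24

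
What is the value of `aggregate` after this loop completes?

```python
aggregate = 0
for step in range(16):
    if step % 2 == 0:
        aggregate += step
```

Sum of even numbers 0 to 15
`aggregate` takes the values: 0 → 2 → 6 → 12 → 20 → 30 → 42 → 56

Answer: 56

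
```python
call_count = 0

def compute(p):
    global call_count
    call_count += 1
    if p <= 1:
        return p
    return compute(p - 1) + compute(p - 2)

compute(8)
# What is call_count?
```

Calls(p) = 1 + Calls(p-1) + Calls(p-2); Calls(0)=Calls(1)=1. For p=8 this gives 67.

Answer: 67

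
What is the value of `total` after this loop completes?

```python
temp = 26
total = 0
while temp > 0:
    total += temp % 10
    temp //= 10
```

Sum digits of 26
`total` takes the values: 0 → 6 → 8

Answer: 8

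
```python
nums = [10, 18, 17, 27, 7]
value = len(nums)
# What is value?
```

Trace:
`nums = [10, 18, 17, 27, 7]` → nums = [10, 18, 17, 27, 7]
`value = len(nums)` → value = 5
So value = 5

Answer: 5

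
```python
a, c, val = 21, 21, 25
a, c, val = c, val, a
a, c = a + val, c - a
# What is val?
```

Trace:
`a, c, val = 21, 21, 25` → a = 21; c = 21; val = 25
`a, c, val = c, val, a` → a = 21; c = 25; val = 21
`a, c = a + val, c - a` → a = 42; c = 4
So val = 21

Answer: 21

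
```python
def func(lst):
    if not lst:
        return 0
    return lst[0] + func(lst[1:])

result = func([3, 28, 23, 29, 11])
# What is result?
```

3 + 28 + 23 + 29 + 11 + 0 = 94

Answer: 94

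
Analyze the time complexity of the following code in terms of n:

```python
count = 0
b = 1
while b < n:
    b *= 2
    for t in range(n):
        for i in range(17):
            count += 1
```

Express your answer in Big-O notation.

Each loop level contributes: log n × n × 1. Multiplying the contributions gives O(n log n).

Answer: O(n log n)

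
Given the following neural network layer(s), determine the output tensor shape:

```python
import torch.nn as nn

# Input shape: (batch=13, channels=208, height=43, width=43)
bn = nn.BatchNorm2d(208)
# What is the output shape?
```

Input: (13, 208, 43, 43) -> Output: (13, 208, 43, 43)

Answer: (13, 208, 43, 43)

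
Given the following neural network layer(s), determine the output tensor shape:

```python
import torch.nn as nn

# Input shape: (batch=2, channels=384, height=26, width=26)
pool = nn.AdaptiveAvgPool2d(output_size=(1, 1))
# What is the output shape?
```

Input: (2, 384, 26, 26) -> Output: (2, 384, 1, 1)

Answer: (2, 384, 1, 1)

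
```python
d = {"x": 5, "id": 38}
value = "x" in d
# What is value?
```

Trace:
`d = {"x": 5, "id": 38}` → d = {'x': 5, 'id': 38}
`value = "x" in d` → value = True
So value = True

Answer: True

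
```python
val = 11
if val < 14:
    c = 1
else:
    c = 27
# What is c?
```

Trace:
`val = 11` → val = 11
`if val < 14: ...` → val < 14 is True → c = 1
So c = 1

Answer: 1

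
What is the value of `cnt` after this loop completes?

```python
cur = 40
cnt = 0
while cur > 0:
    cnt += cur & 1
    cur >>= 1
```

Count set bits in 40 (binary: 0b101000)
`cnt` takes the values: 0 → 1 → 2

Answer: 2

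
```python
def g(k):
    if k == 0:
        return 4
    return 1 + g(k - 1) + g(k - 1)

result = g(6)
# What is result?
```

g(k) = 1 + 2·g(k-1), g(0)=4. Closed form: (4+1)·2^6 - 1 = 319.

Answer: 319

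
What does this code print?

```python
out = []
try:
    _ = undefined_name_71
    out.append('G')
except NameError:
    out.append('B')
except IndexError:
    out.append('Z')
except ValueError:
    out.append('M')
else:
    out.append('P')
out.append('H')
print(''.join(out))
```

Execution trace: 'B' (except NameError) → 'H' (after the try/except). Output: BH

Answer: BH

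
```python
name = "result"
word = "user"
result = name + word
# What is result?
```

Trace:
`name = "result"` → name = 'result'
`word = "user"` → word = 'user'
`result = name + word` → result = 'resultuser'
So result = 'resultuser'

Answer: 'resultuser'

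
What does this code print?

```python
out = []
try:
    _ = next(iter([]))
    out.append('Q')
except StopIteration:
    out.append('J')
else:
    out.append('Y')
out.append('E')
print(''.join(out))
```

Execution trace: 'J' (except StopIteration) → 'E' (after the try/except). Output: JE

Answer: JE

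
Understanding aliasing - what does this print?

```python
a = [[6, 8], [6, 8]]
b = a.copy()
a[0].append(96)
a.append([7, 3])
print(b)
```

Key concept: shallow copy with nested lists.
Step by step:
`a = [[6, 8], [6, 8]]` → a = [[6, 8], [6, 8]]
`b = a.copy()` → b = [[6, 8], [6, 8]]
`a[0].append(96)` → a = [[6, 8, 96], [6, 8]]; b = [[6, 8, 96], [6, 8]]
`a.append([7, 3])` → a = [[6, 8, 96], [6, 8], [7, 3]]
`print(b)` → prints [[6, 8, 96], [6, 8]]

Answer: [[6, 8, 96], [6, 8]]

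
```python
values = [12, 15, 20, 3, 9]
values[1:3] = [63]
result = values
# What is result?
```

Trace:
`values = [12, 15, 20, 3, 9]` → values = [12, 15, 20, 3, 9]
`values[1:3] = [63]` → values = [12, 63, 3, 9]
`result = values` → result = [12, 63, 3, 9]
So result = [12, 63, 3, 9]

Answer: [12, 63, 3, 9]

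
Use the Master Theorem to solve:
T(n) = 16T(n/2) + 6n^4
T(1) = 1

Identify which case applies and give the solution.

a=16, b=2, f(n)=6n^4. log_2(16) = 4. Since c=4 = 4, Case 2 applies: T(n) = Θ(n^log_b(a) · log n) = O(n^4 log n).

Answer: O(n^4 log n) - Case 2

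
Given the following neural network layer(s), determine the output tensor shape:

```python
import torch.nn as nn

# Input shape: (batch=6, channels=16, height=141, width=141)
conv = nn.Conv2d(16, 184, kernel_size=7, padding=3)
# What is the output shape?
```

Input: (6, 16, 141, 141) -> Output: (6, 184, 141, 141)

Answer: (6, 184, 141, 141)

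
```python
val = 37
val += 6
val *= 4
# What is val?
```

Trace:
`val = 37` → val = 37
`val += 6` → val = 43
`val *= 4` → val = 172
So val = 172

Answer: 172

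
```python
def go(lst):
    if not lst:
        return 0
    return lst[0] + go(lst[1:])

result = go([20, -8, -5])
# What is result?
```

20 + (-8) + (-5) + 0 = 7

Answer: 7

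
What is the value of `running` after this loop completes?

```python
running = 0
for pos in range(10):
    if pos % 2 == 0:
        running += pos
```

Sum of even numbers 0 to 9
`running` takes the values: 0 → 2 → 6 → 12 → 20

Answer: 20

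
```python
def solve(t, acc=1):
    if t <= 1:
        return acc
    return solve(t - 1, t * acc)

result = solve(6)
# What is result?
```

Accumulator trace (n, acc): (6, 1) -> (5, 6) -> (4, 30) -> (3, 120) -> (2, 360) -> (1, 720) -> return 720

Answer: 720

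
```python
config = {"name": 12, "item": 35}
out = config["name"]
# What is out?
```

Trace:
`config = {"name": 12, "item": 35}` → config = {'name': 12, 'item': 35}
`out = config["name"]` → out = 12
So out = 12

Answer: 12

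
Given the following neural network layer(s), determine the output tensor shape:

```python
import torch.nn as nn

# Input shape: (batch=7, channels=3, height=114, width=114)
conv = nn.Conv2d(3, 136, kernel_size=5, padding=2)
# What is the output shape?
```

Input: (7, 3, 114, 114) -> Output: (7, 136, 114, 114)

Answer: (7, 136, 114, 114)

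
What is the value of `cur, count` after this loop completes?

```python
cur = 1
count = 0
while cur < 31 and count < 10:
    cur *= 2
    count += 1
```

Double until >= 31 or 10 iterations
`cur, count` takes the values: (1, 0) → (2, 0) → (2, 1) → (4, 1) → (4, 2) → (8, 2) → (8, 3) → (16, 3) → (16, 4) → (32, 4) → (32, 5)

Answer: 32, 5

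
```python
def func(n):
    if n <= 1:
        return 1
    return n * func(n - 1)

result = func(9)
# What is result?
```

func(9) = 9 * 8 * 7 * 6 * 5 * 4 * 3 * 2 * 1 = 362880

Answer: 362880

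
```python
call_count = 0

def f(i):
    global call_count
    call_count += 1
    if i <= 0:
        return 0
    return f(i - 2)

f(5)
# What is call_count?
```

Linear recursion stepping by 2: 4 calls from i=5 down to ≤0.

Answer: 4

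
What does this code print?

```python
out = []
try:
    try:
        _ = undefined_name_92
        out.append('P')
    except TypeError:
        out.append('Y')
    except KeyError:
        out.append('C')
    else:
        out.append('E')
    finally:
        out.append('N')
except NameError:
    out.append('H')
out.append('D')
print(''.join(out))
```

Execution trace: 'N' (finally) → 'H' (outer except NameError) → 'D' (after the try/except). Output: NHD

Answer: NHD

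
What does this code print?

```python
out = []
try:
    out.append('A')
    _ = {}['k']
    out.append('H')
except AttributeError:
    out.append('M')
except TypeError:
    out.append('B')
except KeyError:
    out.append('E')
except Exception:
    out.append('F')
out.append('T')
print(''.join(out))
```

Execution trace: 'A' (try body) → 'E' (except KeyError) → 'T' (after the try/except). Output: AET

Answer: AET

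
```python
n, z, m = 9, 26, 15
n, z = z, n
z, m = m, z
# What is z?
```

Trace:
`n, z, m = 9, 26, 15` → n = 9; z = 26; m = 15
`n, z = z, n` → n = 26; z = 9
`z, m = m, z` → z = 15; m = 9
So z = 15

Answer: 15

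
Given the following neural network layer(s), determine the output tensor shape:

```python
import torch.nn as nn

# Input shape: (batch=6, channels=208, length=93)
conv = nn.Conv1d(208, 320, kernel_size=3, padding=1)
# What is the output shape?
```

Input: (6, 208, 93) -> Output: (6, 320, 93)

Answer: (6, 320, 93)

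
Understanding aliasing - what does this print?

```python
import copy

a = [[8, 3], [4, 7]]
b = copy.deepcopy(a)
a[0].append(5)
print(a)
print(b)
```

Key concept: deep copy is fully independent.
Step by step:
`a = [[8, 3], [4, 7]]` → a = [[8, 3], [4, 7]]
`b = copy.deepcopy(a)` → b = [[8, 3], [4, 7]]
`a[0].append(5)` → a = [[8, 3, 5], [4, 7]]
`print(a)` → prints [[8, 3, 5], [4, 7]]
`print(b)` → prints [[8, 3], [4, 7]]

Answer:
[[8, 3, 5], [4, 7]]
[[8, 3], [4, 7]]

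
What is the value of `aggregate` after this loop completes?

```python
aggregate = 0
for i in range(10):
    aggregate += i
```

Sum of 0 to 9 = 45
`aggregate` takes the values: 0 → 1 → 3 → 6 → 10 → 15 → 21 → 28 → 36 → 45

Answer: 45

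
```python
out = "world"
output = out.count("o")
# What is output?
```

Trace:
`out = "world"` → out = 'world'
`output = out.count("o")` → output = 1
So output = 1

Answer: 1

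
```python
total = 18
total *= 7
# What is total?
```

Trace:
`total = 18` → total = 18
`total *= 7` → total = 126
So total = 126

Answer: 126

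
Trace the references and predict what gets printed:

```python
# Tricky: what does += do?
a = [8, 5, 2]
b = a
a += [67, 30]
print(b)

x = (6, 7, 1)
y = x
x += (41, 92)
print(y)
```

Key concept: += behavior differs for mutable vs immutable.
Step by step:
`a = [8, 5, 2]` → a = [8, 5, 2]
`b = a` → b = [8, 5, 2] (same object as a)
`a += [67, 30]` → a = [8, 5, 2, 67, 30] (same object as b); b = [8, 5, 2, 67, 30] (same object as a)
`print(b)` → prints [8, 5, 2, 67, 30]
`x = (6, 7, 1)` → x = (6, 7, 1)
`y = x` → y = (6, 7, 1)
`x += (41, 92)` → x = (6, 7, 1, 41, 92)
`print(y)` → prints (6, 7, 1)

Answer:
[8, 5, 2, 67, 30]
(6, 7, 1)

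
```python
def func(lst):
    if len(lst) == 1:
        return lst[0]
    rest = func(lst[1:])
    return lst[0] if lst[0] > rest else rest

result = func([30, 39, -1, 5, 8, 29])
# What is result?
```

Recursive max over [30, 39, -1, 5, 8, 29] = 39

Answer: 39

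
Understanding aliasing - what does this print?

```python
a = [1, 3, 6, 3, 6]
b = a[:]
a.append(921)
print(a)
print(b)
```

Key concept: slice [:] creates copy.
Step by step:
`a = [1, 3, 6, 3, 6]` → a = [1, 3, 6, 3, 6]
`b = a[:]` → b = [1, 3, 6, 3, 6]
`a.append(921)` → a = [1, 3, 6, 3, 6, 921]
`print(a)` → prints [1, 3, 6, 3, 6, 921]
`print(b)` → prints [1, 3, 6, 3, 6]

Answer:
[1, 3, 6, 3, 6, 921]
[1, 3, 6, 3, 6]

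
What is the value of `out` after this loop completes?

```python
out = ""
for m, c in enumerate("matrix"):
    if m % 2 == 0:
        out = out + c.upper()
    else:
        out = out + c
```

Uppercase even positions in 'matrix'
`out` takes the values: "" → "M" → "Ma" → "MaT" → "MaTr" → "MaTrI" → "MaTrIx"

Answer: "MaTrIx"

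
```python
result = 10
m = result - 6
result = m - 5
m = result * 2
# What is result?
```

Trace:
`result = 10` → result = 10
`m = result - 6` → m = 4
`result = m - 5` → result = -1
`m = result * 2` → m = -2
So result = -1

Answer: -1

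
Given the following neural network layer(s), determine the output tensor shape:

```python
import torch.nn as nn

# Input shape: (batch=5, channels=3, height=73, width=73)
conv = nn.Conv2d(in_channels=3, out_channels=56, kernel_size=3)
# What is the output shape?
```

Input: (5, 3, 73, 73) -> Output: (5, 56, 71, 71)

Answer: (5, 56, 71, 71)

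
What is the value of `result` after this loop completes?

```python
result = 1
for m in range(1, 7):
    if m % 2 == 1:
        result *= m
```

Product of odd numbers 1 to 6
`result` takes the values: 1 → 3 → 15

Answer: 15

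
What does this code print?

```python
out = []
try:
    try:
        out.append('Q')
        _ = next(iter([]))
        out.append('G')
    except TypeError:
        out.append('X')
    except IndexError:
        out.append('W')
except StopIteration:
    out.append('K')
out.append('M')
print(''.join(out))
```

Execution trace: 'Q' (try body) → 'K' (outer except StopIteration) → 'M' (after the try/except). Output: QKM

Answer: QKM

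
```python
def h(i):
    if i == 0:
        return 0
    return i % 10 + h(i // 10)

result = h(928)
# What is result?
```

Sum of digits of 928: 8 + 2 + 9 = 19

Answer: 19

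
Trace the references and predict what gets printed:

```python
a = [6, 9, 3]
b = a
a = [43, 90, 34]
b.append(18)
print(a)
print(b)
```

Key concept: rebinding vs mutation: a is rebound to a new list, b still points at the original.
Step by step:
`a = [6, 9, 3]` → a = [6, 9, 3]
`b = a` → b = [6, 9, 3] (same object as a)
`a = [43, 90, 34]` → a = [43, 90, 34]
`b.append(18)` → b = [6, 9, 3, 18]
`print(a)` → prints [43, 90, 34]
`print(b)` → prints [6, 9, 3, 18]

Answer:
[43, 90, 34]
[6, 9, 3, 18]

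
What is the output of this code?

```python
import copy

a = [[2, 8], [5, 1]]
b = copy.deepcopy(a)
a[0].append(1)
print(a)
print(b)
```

Key concept: deep copy is fully independent.
Step by step:
`a = [[2, 8], [5, 1]]` → a = [[2, 8], [5, 1]]
`b = copy.deepcopy(a)` → b = [[2, 8], [5, 1]]
`a[0].append(1)` → a = [[2, 8, 1], [5, 1]]
`print(a)` → prints [[2, 8, 1], [5, 1]]
`print(b)` → prints [[2, 8], [5, 1]]

Answer:
[[2, 8, 1], [5, 1]]
[[2, 8], [5, 1]]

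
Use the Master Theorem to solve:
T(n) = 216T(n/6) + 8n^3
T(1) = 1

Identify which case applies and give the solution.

a=216, b=6, f(n)=8n^3. log_6(216) = 3. Since c=3 = 3, Case 2 applies: T(n) = Θ(n^log_b(a) · log n) = O(n^3 log n).

Answer: O(n^3 log n) - Case 2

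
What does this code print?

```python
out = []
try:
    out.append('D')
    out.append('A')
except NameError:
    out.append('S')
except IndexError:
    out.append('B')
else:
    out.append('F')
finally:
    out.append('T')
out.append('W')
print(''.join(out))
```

Execution trace: 'D' (try body) → 'A' (try body, no exception) → 'F' (else) → 'T' (finally) → 'W' (after the try/except). Output: DAFTW

Answer: DAFTW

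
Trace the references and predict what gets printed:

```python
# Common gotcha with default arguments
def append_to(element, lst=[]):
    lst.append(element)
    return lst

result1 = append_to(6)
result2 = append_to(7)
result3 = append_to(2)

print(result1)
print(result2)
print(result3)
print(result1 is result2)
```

Key concept: mutable default argument gotcha.
Step by step:
`result1 = append_to(6)` → result1 = [6]
`result2 = append_to(7)` → result1 = [6, 7] (same object as result2); result2 = [6, 7] (same object as result1)
`result3 = append_to(2)` → result1 = [6, 7, 2] (same object as result2, result3); result2 = [6, 7, 2] (same object as result1, result3); result3 = [6, 7, 2] (same object as result1, result2)
`print(result1)` → prints [6, 7, 2]
`print(result2)` → prints [6, 7, 2]
`print(result3)` → prints [6, 7, 2]
`print(result1 is result2)` → prints True

Answer:
[6, 7, 2]
[6, 7, 2]
[6, 7, 2]
True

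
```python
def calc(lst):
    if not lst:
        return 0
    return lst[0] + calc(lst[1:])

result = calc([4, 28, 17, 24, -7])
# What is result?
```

4 + 28 + 17 + 24 + (-7) + 0 = 66

Answer: 66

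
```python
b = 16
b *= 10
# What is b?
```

Trace:
`b = 16` → b = 16
`b *= 10` → b = 160
So b = 160

Answer: 160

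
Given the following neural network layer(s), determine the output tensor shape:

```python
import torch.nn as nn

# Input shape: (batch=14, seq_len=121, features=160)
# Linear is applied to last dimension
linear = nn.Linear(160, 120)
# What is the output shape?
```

Input: (14, 121, 160) -> Output: (14, 121, 120)

Answer: (14, 121, 120)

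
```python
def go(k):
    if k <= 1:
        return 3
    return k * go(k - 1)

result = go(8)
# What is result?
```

go(8) = 8 * 7 * 6 * 5 * 4 * 3 * 2 * 3 = 120960

Answer: 120960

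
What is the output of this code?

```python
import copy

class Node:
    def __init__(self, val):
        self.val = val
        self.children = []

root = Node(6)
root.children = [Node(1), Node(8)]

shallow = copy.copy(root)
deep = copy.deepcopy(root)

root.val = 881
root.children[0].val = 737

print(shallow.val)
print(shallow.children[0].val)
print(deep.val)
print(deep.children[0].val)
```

Key concept: deep copy with custom objects.
Step by step:
`root = Node(6)` → root = Node(val=6, children=[])
`root.children = [Node(1), Node(8)]` → root = Node(val=6, children=[Node(val=1, children=[]), Node(val=8, children=[])])
`shallow = copy.copy(root)` → shallow = Node(val=6, children=[Node(val=1, children=[]), Node(val=8, children=[])])
`deep = copy.deepcopy(root)` → deep = Node(val=6, children=[Node(val=1, children=[]), Node(val=8, children=[])])
`root.val = 881` → root = Node(val=881, children=[Node(val=1, children=[]), Node(val=8, children=[])])
`root.children[0].val = 737` → root = Node(val=881, children=[Node(val=737, children=[]), Node(val=8, children=[])]); shallow = Node(val=6, children=[Node(val=737, children=[]), Node(val=8, children=[])])
`print(shallow.val)` → prints 6
`print(shallow.children[0].val)` → prints 737
`print(deep.val)` → prints 6
`print(deep.children[0].val)` → prints 1

Answer:
6
737
6
1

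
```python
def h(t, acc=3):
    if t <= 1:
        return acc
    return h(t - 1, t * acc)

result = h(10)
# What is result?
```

Accumulator trace (n, acc): (10, 3) -> (9, 30) -> (8, 270) -> (7, 2160) -> (6, 15120) -> (5, 90720) -> (4, 453600) -> (3, 1814400) -> (2, 5443200) -> (1, 10886400) -> return 10886400

Answer: 10886400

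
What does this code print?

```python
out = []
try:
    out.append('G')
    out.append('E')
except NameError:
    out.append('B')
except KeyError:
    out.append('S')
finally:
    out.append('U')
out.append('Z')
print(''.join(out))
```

Execution trace: 'G' (try body) → 'E' (try body, no exception) → 'U' (finally) → 'Z' (after the try/except). Output: GEUZ

Answer: GEUZ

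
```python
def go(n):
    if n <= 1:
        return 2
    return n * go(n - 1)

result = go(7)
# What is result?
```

go(7) = 7 * 6 * 5 * 4 * 3 * 2 * 2 = 10080

Answer: 10080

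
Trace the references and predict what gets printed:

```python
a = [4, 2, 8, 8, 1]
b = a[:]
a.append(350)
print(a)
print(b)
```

Key concept: slice [:] creates copy.
Step by step:
`a = [4, 2, 8, 8, 1]` → a = [4, 2, 8, 8, 1]
`b = a[:]` → b = [4, 2, 8, 8, 1]
`a.append(350)` → a = [4, 2, 8, 8, 1, 350]
`print(a)` → prints [4, 2, 8, 8, 1, 350]
`print(b)` → prints [4, 2, 8, 8, 1]

Answer:
[4, 2, 8, 8, 1, 350]
[4, 2, 8, 8, 1]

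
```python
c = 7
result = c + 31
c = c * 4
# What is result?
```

Trace:
`c = 7` → c = 7
`result = c + 31` → result = 38
`c = c * 4` → c = 28
So result = 38

Answer: 38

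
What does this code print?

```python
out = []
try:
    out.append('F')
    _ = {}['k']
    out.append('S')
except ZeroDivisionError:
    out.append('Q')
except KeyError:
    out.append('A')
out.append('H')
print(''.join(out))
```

Execution trace: 'F' (try body) → 'A' (except KeyError) → 'H' (after the try/except). Output: FAH

Answer: FAH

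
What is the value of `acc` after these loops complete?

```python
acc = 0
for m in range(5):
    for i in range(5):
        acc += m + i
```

Sum of all m+i for m,i in 5x5
`acc` takes the values: 0 → 1 → 3 → 6 → 10 → 11 → 13 → 16 → 20 → 25 → 27 → 30 → 34 → 39 → 45 → 48 → 52 → 57 → 63 → 70 → 74 → 79 → 85 → 92 → 100

Answer: 100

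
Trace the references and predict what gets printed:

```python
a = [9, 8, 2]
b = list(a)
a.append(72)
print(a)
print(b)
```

Key concept: list() constructor creates copy.
Step by step:
`a = [9, 8, 2]` → a = [9, 8, 2]
`b = list(a)` → b = [9, 8, 2]
`a.append(72)` → a = [9, 8, 2, 72]
`print(a)` → prints [9, 8, 2, 72]
`print(b)` → prints [9, 8, 2]

Answer:
[9, 8, 2, 72]
[9, 8, 2]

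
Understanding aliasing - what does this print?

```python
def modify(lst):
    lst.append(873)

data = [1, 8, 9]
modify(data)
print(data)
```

Key concept: function modifies passed list.
Step by step:
`data = [1, 8, 9]` → data = [1, 8, 9]
`modify(data)` → data = [1, 8, 9, 873]
`print(data)` → prints [1, 8, 9, 873]

Answer: [1, 8, 9, 873]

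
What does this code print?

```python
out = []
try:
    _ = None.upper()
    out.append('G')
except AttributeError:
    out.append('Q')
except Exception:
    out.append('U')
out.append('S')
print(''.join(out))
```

Execution trace: 'Q' (except AttributeError) → 'S' (after the try/except). Output: QS

Answer: QS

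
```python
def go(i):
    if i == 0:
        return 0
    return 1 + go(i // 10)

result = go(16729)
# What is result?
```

Count of digits of 16729: 5

Answer: 5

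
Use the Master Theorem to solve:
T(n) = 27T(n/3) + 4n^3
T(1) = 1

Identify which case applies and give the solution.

a=27, b=3, f(n)=4n^3. log_3(27) = 3. Since c=3 = 3, Case 2 applies: T(n) = Θ(n^log_b(a) · log n) = O(n^3 log n).

Answer: O(n^3 log n) - Case 2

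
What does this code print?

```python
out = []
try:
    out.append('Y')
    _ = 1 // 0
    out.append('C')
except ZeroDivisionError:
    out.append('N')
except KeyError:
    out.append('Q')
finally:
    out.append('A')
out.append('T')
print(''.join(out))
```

Execution trace: 'Y' (try body) → 'N' (except ZeroDivisionError) → 'A' (finally) → 'T' (after the try/except). Output: YNAT

Answer: YNAT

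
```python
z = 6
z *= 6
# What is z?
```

Trace:
`z = 6` → z = 6
`z *= 6` → z = 36
So z = 36

Answer: 36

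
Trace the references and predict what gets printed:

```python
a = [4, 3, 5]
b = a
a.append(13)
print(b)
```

Key concept: basic list aliasing.
Step by step:
`a = [4, 3, 5]` → a = [4, 3, 5]
`b = a` → b = [4, 3, 5] (same object as a)
`a.append(13)` → a = [4, 3, 5, 13] (same object as b); b = [4, 3, 5, 13] (same object as a)
`print(b)` → prints [4, 3, 5, 13]

Answer: [4, 3, 5, 13]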